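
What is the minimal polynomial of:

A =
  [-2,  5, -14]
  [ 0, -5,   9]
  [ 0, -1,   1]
x^3 + 6*x^2 + 12*x + 8

The characteristic polynomial is χ_A(x) = (x + 2)^3, so the eigenvalues are known. The minimal polynomial is
  m_A(x) = Π_λ (x − λ)^{k_λ}
where k_λ is the size of the *largest* Jordan block for λ (equivalently, the smallest k with (A − λI)^k v = 0 for every generalised eigenvector v of λ).

  λ = -2: largest Jordan block has size 3, contributing (x + 2)^3

So m_A(x) = (x + 2)^3 = x^3 + 6*x^2 + 12*x + 8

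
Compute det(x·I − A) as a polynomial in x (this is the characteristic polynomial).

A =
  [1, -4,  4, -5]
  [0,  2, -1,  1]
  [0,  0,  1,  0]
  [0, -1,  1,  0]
x^4 - 4*x^3 + 6*x^2 - 4*x + 1

Expanding det(x·I − A) (e.g. by cofactor expansion or by noting that A is similar to its Jordan form J, which has the same characteristic polynomial as A) gives
  χ_A(x) = x^4 - 4*x^3 + 6*x^2 - 4*x + 1
which factors as (x - 1)^4. The eigenvalues (with algebraic multiplicities) are λ = 1 with multiplicity 4.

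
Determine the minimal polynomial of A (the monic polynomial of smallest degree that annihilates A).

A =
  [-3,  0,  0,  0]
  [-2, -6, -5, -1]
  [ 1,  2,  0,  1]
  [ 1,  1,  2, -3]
x^3 + 9*x^2 + 27*x + 27

The characteristic polynomial is χ_A(x) = (x + 3)^4, so the eigenvalues are known. The minimal polynomial is
  m_A(x) = Π_λ (x − λ)^{k_λ}
where k_λ is the size of the *largest* Jordan block for λ (equivalently, the smallest k with (A − λI)^k v = 0 for every generalised eigenvector v of λ).

  λ = -3: largest Jordan block has size 3, contributing (x + 3)^3

So m_A(x) = (x + 3)^3 = x^3 + 9*x^2 + 27*x + 27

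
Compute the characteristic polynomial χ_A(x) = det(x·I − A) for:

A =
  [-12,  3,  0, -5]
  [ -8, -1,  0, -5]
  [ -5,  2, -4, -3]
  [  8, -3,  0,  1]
x^4 + 16*x^3 + 96*x^2 + 256*x + 256

Expanding det(x·I − A) (e.g. by cofactor expansion or by noting that A is similar to its Jordan form J, which has the same characteristic polynomial as A) gives
  χ_A(x) = x^4 + 16*x^3 + 96*x^2 + 256*x + 256
which factors as (x + 4)^4. The eigenvalues (with algebraic multiplicities) are λ = -4 with multiplicity 4.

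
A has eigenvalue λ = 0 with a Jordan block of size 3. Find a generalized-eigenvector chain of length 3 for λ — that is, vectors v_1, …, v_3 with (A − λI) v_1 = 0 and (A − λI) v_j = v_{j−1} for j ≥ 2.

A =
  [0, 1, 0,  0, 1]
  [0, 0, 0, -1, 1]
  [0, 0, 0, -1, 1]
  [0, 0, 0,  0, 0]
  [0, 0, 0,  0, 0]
A Jordan chain for λ = 0 of length 3:
v_1 = (-1, 0, 0, 0, 0)ᵀ
v_2 = (0, -1, -1, 0, 0)ᵀ
v_3 = (0, 0, 0, 1, 0)ᵀ

Let N = A − (0)·I. We want v_3 with N^3 v_3 = 0 but N^2 v_3 ≠ 0; then v_{j-1} := N · v_j for j = 3, …, 2.

Pick v_3 = (0, 0, 0, 1, 0)ᵀ.
Then v_2 = N · v_3 = (0, -1, -1, 0, 0)ᵀ.
Then v_1 = N · v_2 = (-1, 0, 0, 0, 0)ᵀ.

Sanity check: (A − (0)·I) v_1 = (0, 0, 0, 0, 0)ᵀ = 0. ✓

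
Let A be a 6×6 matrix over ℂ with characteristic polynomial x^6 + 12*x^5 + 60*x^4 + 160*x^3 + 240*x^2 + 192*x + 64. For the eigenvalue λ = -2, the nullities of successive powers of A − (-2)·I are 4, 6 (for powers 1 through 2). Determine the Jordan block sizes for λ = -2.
Block sizes for λ = -2: [2, 2, 1, 1]

From the dimensions of kernels of powers, the number of Jordan blocks of size at least j is d_j − d_{j−1} where d_j = dim ker(N^j) (with d_0 = 0). Computing the differences gives [4, 2].
The number of blocks of size exactly k is (#blocks of size ≥ k) − (#blocks of size ≥ k + 1), so the partition is: 2 block(s) of size 1, 2 block(s) of size 2.
In nonincreasing order the block sizes are [2, 2, 1, 1].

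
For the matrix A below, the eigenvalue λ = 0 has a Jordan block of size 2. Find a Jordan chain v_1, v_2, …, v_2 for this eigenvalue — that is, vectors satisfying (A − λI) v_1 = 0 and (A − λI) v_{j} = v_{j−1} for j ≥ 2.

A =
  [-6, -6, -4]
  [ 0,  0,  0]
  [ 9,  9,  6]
A Jordan chain for λ = 0 of length 2:
v_1 = (-6, 0, 9)ᵀ
v_2 = (1, 0, 0)ᵀ

Let N = A − (0)·I. We want v_2 with N^2 v_2 = 0 but N^1 v_2 ≠ 0; then v_{j-1} := N · v_j for j = 2, …, 2.

Pick v_2 = (1, 0, 0)ᵀ.
Then v_1 = N · v_2 = (-6, 0, 9)ᵀ.

Sanity check: (A − (0)·I) v_1 = (0, 0, 0)ᵀ = 0. ✓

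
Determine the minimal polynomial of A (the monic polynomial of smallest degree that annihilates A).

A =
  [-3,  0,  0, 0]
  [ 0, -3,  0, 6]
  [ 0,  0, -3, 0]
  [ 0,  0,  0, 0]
x^2 + 3*x

The characteristic polynomial is χ_A(x) = x*(x + 3)^3, so the eigenvalues are known. The minimal polynomial is
  m_A(x) = Π_λ (x − λ)^{k_λ}
where k_λ is the size of the *largest* Jordan block for λ (equivalently, the smallest k with (A − λI)^k v = 0 for every generalised eigenvector v of λ).

  λ = -3: largest Jordan block has size 1, contributing (x + 3)
  λ = 0: largest Jordan block has size 1, contributing (x − 0)

So m_A(x) = x*(x + 3) = x^2 + 3*x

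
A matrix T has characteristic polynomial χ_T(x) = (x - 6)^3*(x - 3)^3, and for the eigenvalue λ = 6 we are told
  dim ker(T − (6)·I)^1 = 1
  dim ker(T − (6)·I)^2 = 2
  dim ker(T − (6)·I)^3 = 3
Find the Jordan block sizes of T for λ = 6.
Block sizes for λ = 6: [3]

From the dimensions of kernels of powers, the number of Jordan blocks of size at least j is d_j − d_{j−1} where d_j = dim ker(N^j) (with d_0 = 0). Computing the differences gives [1, 1, 1].
The number of blocks of size exactly k is (#blocks of size ≥ k) − (#blocks of size ≥ k + 1), so the partition is: 1 block(s) of size 3.
In nonincreasing order the block sizes are [3].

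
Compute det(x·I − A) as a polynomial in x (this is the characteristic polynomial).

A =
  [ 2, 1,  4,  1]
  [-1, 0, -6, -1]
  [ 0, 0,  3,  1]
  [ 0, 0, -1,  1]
x^4 - 6*x^3 + 13*x^2 - 12*x + 4

Expanding det(x·I − A) (e.g. by cofactor expansion or by noting that A is similar to its Jordan form J, which has the same characteristic polynomial as A) gives
  χ_A(x) = x^4 - 6*x^3 + 13*x^2 - 12*x + 4
which factors as (x - 2)^2*(x - 1)^2. The eigenvalues (with algebraic multiplicities) are λ = 1 with multiplicity 2, λ = 2 with multiplicity 2.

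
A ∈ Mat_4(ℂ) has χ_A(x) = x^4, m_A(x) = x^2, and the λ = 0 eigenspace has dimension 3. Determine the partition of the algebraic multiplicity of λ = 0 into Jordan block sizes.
Block sizes for λ = 0: [2, 1, 1]

Step 1 — from the characteristic polynomial, algebraic multiplicity of λ = 0 is 4. From dim ker(A − (0)·I) = 3, there are exactly 3 Jordan blocks for λ = 0.
Step 2 — from the minimal polynomial, the factor (x − 0)^2 tells us the largest block for λ = 0 has size 2.
Step 3 — with total size 4, 3 blocks, and largest block 2, the block sizes (in nonincreasing order) are [2, 1, 1].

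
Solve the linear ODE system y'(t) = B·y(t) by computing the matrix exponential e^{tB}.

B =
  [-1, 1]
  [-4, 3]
e^{tB} =
  [-2*t*exp(t) + exp(t), t*exp(t)]
  [-4*t*exp(t), 2*t*exp(t) + exp(t)]

Strategy: write B = P · J · P⁻¹ where J is a Jordan canonical form, so e^{tB} = P · e^{tJ} · P⁻¹, and e^{tJ} can be computed block-by-block.

B has Jordan form
J =
  [1, 1]
  [0, 1]
(up to reordering of blocks).

Per-block formulas:
  For a 2×2 Jordan block J_2(1): exp(t · J_2(1)) = e^(1t)·(I + t·N), where N is the 2×2 nilpotent shift.

After assembling e^{tJ} and conjugating by P, we get:

e^{tB} =
  [-2*t*exp(t) + exp(t), t*exp(t)]
  [-4*t*exp(t), 2*t*exp(t) + exp(t)]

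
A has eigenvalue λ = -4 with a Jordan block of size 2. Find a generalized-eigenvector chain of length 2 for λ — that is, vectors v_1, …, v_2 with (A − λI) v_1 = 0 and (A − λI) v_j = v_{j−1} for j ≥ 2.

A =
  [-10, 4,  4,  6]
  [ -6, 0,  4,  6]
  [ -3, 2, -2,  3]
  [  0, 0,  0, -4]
A Jordan chain for λ = -4 of length 2:
v_1 = (-6, -6, -3, 0)ᵀ
v_2 = (1, 0, 0, 0)ᵀ

Let N = A − (-4)·I. We want v_2 with N^2 v_2 = 0 but N^1 v_2 ≠ 0; then v_{j-1} := N · v_j for j = 2, …, 2.

Pick v_2 = (1, 0, 0, 0)ᵀ.
Then v_1 = N · v_2 = (-6, -6, -3, 0)ᵀ.

Sanity check: (A − (-4)·I) v_1 = (0, 0, 0, 0)ᵀ = 0. ✓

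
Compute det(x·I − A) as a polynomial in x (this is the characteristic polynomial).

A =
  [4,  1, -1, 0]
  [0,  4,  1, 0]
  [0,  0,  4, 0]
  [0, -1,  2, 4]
x^4 - 16*x^3 + 96*x^2 - 256*x + 256

Expanding det(x·I − A) (e.g. by cofactor expansion or by noting that A is similar to its Jordan form J, which has the same characteristic polynomial as A) gives
  χ_A(x) = x^4 - 16*x^3 + 96*x^2 - 256*x + 256
which factors as (x - 4)^4. The eigenvalues (with algebraic multiplicities) are λ = 4 with multiplicity 4.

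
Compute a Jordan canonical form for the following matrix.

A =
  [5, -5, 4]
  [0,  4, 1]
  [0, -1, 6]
J_3(5)

The characteristic polynomial is
  det(x·I − A) = x^3 - 15*x^2 + 75*x - 125 = (x - 5)^3

Eigenvalues and multiplicities (the geometric multiplicity of λ is n − rank(A − λI), which equals the number of Jordan blocks for λ):
  λ = 5: algebraic multiplicity = 3, geometric multiplicity = 1

Determining the block sizes for each eigenvalue:
  λ = 5: one block (gm = 1), so the single block has size am = 3 → block sizes [3]

Assembling the blocks gives a Jordan form
J =
  [5, 1, 0]
  [0, 5, 1]
  [0, 0, 5]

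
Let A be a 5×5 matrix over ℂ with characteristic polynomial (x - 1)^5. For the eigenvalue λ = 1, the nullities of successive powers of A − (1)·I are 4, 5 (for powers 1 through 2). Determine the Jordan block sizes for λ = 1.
Block sizes for λ = 1: [2, 1, 1, 1]

From the dimensions of kernels of powers, the number of Jordan blocks of size at least j is d_j − d_{j−1} where d_j = dim ker(N^j) (with d_0 = 0). Computing the differences gives [4, 1].
The number of blocks of size exactly k is (#blocks of size ≥ k) − (#blocks of size ≥ k + 1), so the partition is: 3 block(s) of size 1, 1 block(s) of size 2.
In nonincreasing order the block sizes are [2, 1, 1, 1].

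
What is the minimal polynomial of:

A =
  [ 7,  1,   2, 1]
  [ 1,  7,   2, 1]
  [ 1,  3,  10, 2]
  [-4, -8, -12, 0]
x^2 - 12*x + 36

The characteristic polynomial is χ_A(x) = (x - 6)^4, so the eigenvalues are known. The minimal polynomial is
  m_A(x) = Π_λ (x − λ)^{k_λ}
where k_λ is the size of the *largest* Jordan block for λ (equivalently, the smallest k with (A − λI)^k v = 0 for every generalised eigenvector v of λ).

  λ = 6: largest Jordan block has size 2, contributing (x − 6)^2

So m_A(x) = (x - 6)^2 = x^2 - 12*x + 36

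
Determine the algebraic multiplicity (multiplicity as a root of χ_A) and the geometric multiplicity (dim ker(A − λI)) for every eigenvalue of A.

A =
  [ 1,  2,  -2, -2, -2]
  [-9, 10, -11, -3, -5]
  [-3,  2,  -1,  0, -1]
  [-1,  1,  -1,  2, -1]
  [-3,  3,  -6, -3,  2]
λ = 2: alg = 1, geom = 1; λ = 3: alg = 4, geom = 2

Step 1 — factor the characteristic polynomial to read off the algebraic multiplicities:
  χ_A(x) = (x - 3)^4*(x - 2)

Step 2 — compute geometric multiplicities via the rank-nullity identity g(λ) = n − rank(A − λI):
  rank(A − (2)·I) = 4, so dim ker(A − (2)·I) = n − 4 = 1
  rank(A − (3)·I) = 3, so dim ker(A − (3)·I) = n − 3 = 2

Summary:
  λ = 2: algebraic multiplicity = 1, geometric multiplicity = 1
  λ = 3: algebraic multiplicity = 4, geometric multiplicity = 2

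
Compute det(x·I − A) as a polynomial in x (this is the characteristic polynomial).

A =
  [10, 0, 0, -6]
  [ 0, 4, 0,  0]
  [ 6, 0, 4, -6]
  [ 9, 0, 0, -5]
x^4 - 13*x^3 + 60*x^2 - 112*x + 64

Expanding det(x·I − A) (e.g. by cofactor expansion or by noting that A is similar to its Jordan form J, which has the same characteristic polynomial as A) gives
  χ_A(x) = x^4 - 13*x^3 + 60*x^2 - 112*x + 64
which factors as (x - 4)^3*(x - 1). The eigenvalues (with algebraic multiplicities) are λ = 1 with multiplicity 1, λ = 4 with multiplicity 3.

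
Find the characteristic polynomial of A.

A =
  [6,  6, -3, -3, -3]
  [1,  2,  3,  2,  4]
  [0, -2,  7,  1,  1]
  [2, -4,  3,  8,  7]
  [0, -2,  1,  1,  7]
x^5 - 30*x^4 + 360*x^3 - 2160*x^2 + 6480*x - 7776

Expanding det(x·I − A) (e.g. by cofactor expansion or by noting that A is similar to its Jordan form J, which has the same characteristic polynomial as A) gives
  χ_A(x) = x^5 - 30*x^4 + 360*x^3 - 2160*x^2 + 6480*x - 7776
which factors as (x - 6)^5. The eigenvalues (with algebraic multiplicities) are λ = 6 with multiplicity 5.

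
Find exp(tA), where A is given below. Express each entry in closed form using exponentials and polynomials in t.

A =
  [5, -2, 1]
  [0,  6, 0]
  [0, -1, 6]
e^{tA} =
  [exp(5*t), -t*exp(6*t) - exp(6*t) + exp(5*t), exp(6*t) - exp(5*t)]
  [0, exp(6*t), 0]
  [0, -t*exp(6*t), exp(6*t)]

Strategy: write A = P · J · P⁻¹ where J is a Jordan canonical form, so e^{tA} = P · e^{tJ} · P⁻¹, and e^{tJ} can be computed block-by-block.

A has Jordan form
J =
  [5, 0, 0]
  [0, 6, 1]
  [0, 0, 6]
(up to reordering of blocks).

Per-block formulas:
  For a 2×2 Jordan block J_2(6): exp(t · J_2(6)) = e^(6t)·(I + t·N), where N is the 2×2 nilpotent shift.
  For a 1×1 block at λ = 5: exp(t · [5]) = [e^(5t)].

After assembling e^{tJ} and conjugating by P, we get:

e^{tA} =
  [exp(5*t), -t*exp(6*t) - exp(6*t) + exp(5*t), exp(6*t) - exp(5*t)]
  [0, exp(6*t), 0]
  [0, -t*exp(6*t), exp(6*t)]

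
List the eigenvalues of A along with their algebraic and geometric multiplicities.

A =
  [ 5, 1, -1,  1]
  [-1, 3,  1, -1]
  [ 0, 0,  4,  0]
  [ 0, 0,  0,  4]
λ = 4: alg = 4, geom = 3

Step 1 — factor the characteristic polynomial to read off the algebraic multiplicities:
  χ_A(x) = (x - 4)^4

Step 2 — compute geometric multiplicities via the rank-nullity identity g(λ) = n − rank(A − λI):
  rank(A − (4)·I) = 1, so dim ker(A − (4)·I) = n − 1 = 3

Summary:
  λ = 4: algebraic multiplicity = 4, geometric multiplicity = 3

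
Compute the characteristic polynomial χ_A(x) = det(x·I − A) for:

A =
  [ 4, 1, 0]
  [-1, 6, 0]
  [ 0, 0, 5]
x^3 - 15*x^2 + 75*x - 125

Expanding det(x·I − A) (e.g. by cofactor expansion or by noting that A is similar to its Jordan form J, which has the same characteristic polynomial as A) gives
  χ_A(x) = x^3 - 15*x^2 + 75*x - 125
which factors as (x - 5)^3. The eigenvalues (with algebraic multiplicities) are λ = 5 with multiplicity 3.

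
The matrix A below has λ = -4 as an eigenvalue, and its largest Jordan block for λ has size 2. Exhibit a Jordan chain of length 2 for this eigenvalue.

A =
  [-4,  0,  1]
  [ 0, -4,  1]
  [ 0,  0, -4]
A Jordan chain for λ = -4 of length 2:
v_1 = (1, 1, 0)ᵀ
v_2 = (0, 0, 1)ᵀ

Let N = A − (-4)·I. We want v_2 with N^2 v_2 = 0 but N^1 v_2 ≠ 0; then v_{j-1} := N · v_j for j = 2, …, 2.

Pick v_2 = (0, 0, 1)ᵀ.
Then v_1 = N · v_2 = (1, 1, 0)ᵀ.

Sanity check: (A − (-4)·I) v_1 = (0, 0, 0)ᵀ = 0. ✓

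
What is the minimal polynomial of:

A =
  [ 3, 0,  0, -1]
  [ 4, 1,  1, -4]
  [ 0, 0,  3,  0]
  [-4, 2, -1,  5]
x^3 - 9*x^2 + 27*x - 27

The characteristic polynomial is χ_A(x) = (x - 3)^4, so the eigenvalues are known. The minimal polynomial is
  m_A(x) = Π_λ (x − λ)^{k_λ}
where k_λ is the size of the *largest* Jordan block for λ (equivalently, the smallest k with (A − λI)^k v = 0 for every generalised eigenvector v of λ).

  λ = 3: largest Jordan block has size 3, contributing (x − 3)^3

So m_A(x) = (x - 3)^3 = x^3 - 9*x^2 + 27*x - 27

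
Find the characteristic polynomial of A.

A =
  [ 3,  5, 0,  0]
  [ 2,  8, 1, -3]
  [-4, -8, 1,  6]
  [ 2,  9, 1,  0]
x^4 - 12*x^3 + 54*x^2 - 108*x + 81

Expanding det(x·I − A) (e.g. by cofactor expansion or by noting that A is similar to its Jordan form J, which has the same characteristic polynomial as A) gives
  χ_A(x) = x^4 - 12*x^3 + 54*x^2 - 108*x + 81
which factors as (x - 3)^4. The eigenvalues (with algebraic multiplicities) are λ = 3 with multiplicity 4.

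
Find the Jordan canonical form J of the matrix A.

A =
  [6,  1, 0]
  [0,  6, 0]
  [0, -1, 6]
J_2(6) ⊕ J_1(6)

The characteristic polynomial is
  det(x·I − A) = x^3 - 18*x^2 + 108*x - 216 = (x - 6)^3

Eigenvalues and multiplicities (the geometric multiplicity of λ is n − rank(A − λI), which equals the number of Jordan blocks for λ):
  λ = 6: algebraic multiplicity = 3, geometric multiplicity = 2

Determining the block sizes for each eigenvalue:
  λ = 6: 2 blocks summing to 3 forces exactly one block of size 2 and the rest size 1 → block sizes [2, 1]

Assembling the blocks gives a Jordan form
J =
  [6, 1, 0]
  [0, 6, 0]
  [0, 0, 6]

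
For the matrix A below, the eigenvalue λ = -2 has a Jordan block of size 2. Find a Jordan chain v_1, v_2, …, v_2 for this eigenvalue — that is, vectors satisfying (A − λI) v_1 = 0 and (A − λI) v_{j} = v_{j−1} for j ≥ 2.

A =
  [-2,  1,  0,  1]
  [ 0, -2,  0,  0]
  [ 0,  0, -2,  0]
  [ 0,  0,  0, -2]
A Jordan chain for λ = -2 of length 2:
v_1 = (1, 0, 0, 0)ᵀ
v_2 = (0, 1, 0, 0)ᵀ

Let N = A − (-2)·I. We want v_2 with N^2 v_2 = 0 but N^1 v_2 ≠ 0; then v_{j-1} := N · v_j for j = 2, …, 2.

Pick v_2 = (0, 1, 0, 0)ᵀ.
Then v_1 = N · v_2 = (1, 0, 0, 0)ᵀ.

Sanity check: (A − (-2)·I) v_1 = (0, 0, 0, 0)ᵀ = 0. ✓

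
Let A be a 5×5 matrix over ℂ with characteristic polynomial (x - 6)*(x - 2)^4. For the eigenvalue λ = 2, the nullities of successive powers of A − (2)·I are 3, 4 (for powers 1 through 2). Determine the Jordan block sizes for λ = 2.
Block sizes for λ = 2: [2, 1, 1]

From the dimensions of kernels of powers, the number of Jordan blocks of size at least j is d_j − d_{j−1} where d_j = dim ker(N^j) (with d_0 = 0). Computing the differences gives [3, 1].
The number of blocks of size exactly k is (#blocks of size ≥ k) − (#blocks of size ≥ k + 1), so the partition is: 2 block(s) of size 1, 1 block(s) of size 2.
In nonincreasing order the block sizes are [2, 1, 1].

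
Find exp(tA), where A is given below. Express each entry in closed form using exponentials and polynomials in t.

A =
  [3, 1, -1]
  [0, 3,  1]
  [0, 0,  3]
e^{tA} =
  [exp(3*t), t*exp(3*t), t^2*exp(3*t)/2 - t*exp(3*t)]
  [0, exp(3*t), t*exp(3*t)]
  [0, 0, exp(3*t)]

Strategy: write A = P · J · P⁻¹ where J is a Jordan canonical form, so e^{tA} = P · e^{tJ} · P⁻¹, and e^{tJ} can be computed block-by-block.

A has Jordan form
J =
  [3, 1, 0]
  [0, 3, 1]
  [0, 0, 3]
(up to reordering of blocks).

Per-block formulas:
  For a 3×3 Jordan block J_3(3): exp(t · J_3(3)) = e^(3t)·(I + t·N + (t^2/2)·N^2), where N is the 3×3 nilpotent shift.

After assembling e^{tJ} and conjugating by P, we get:

e^{tA} =
  [exp(3*t), t*exp(3*t), t^2*exp(3*t)/2 - t*exp(3*t)]
  [0, exp(3*t), t*exp(3*t)]
  [0, 0, exp(3*t)]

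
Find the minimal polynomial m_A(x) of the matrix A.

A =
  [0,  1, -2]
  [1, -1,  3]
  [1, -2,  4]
x^3 - 3*x^2 + 3*x - 1

The characteristic polynomial is χ_A(x) = (x - 1)^3, so the eigenvalues are known. The minimal polynomial is
  m_A(x) = Π_λ (x − λ)^{k_λ}
where k_λ is the size of the *largest* Jordan block for λ (equivalently, the smallest k with (A − λI)^k v = 0 for every generalised eigenvector v of λ).

  λ = 1: largest Jordan block has size 3, contributing (x − 1)^3

So m_A(x) = (x - 1)^3 = x^3 - 3*x^2 + 3*x - 1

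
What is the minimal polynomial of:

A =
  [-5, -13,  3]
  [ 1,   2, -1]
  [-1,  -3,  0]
x^3 + 3*x^2 + 3*x + 1

The characteristic polynomial is χ_A(x) = (x + 1)^3, so the eigenvalues are known. The minimal polynomial is
  m_A(x) = Π_λ (x − λ)^{k_λ}
where k_λ is the size of the *largest* Jordan block for λ (equivalently, the smallest k with (A − λI)^k v = 0 for every generalised eigenvector v of λ).

  λ = -1: largest Jordan block has size 3, contributing (x + 1)^3

So m_A(x) = (x + 1)^3 = x^3 + 3*x^2 + 3*x + 1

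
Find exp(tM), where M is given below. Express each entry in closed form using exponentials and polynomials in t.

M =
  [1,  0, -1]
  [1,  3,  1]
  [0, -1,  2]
e^{tM} =
  [t^2*exp(2*t)/2 - t*exp(2*t) + exp(2*t), t^2*exp(2*t)/2, t^2*exp(2*t)/2 - t*exp(2*t)]
  [t*exp(2*t), t*exp(2*t) + exp(2*t), t*exp(2*t)]
  [-t^2*exp(2*t)/2, -t^2*exp(2*t)/2 - t*exp(2*t), -t^2*exp(2*t)/2 + exp(2*t)]

Strategy: write M = P · J · P⁻¹ where J is a Jordan canonical form, so e^{tM} = P · e^{tJ} · P⁻¹, and e^{tJ} can be computed block-by-block.

M has Jordan form
J =
  [2, 1, 0]
  [0, 2, 1]
  [0, 0, 2]
(up to reordering of blocks).

Per-block formulas:
  For a 3×3 Jordan block J_3(2): exp(t · J_3(2)) = e^(2t)·(I + t·N + (t^2/2)·N^2), where N is the 3×3 nilpotent shift.

After assembling e^{tJ} and conjugating by P, we get:

e^{tM} =
  [t^2*exp(2*t)/2 - t*exp(2*t) + exp(2*t), t^2*exp(2*t)/2, t^2*exp(2*t)/2 - t*exp(2*t)]
  [t*exp(2*t), t*exp(2*t) + exp(2*t), t*exp(2*t)]
  [-t^2*exp(2*t)/2, -t^2*exp(2*t)/2 - t*exp(2*t), -t^2*exp(2*t)/2 + exp(2*t)]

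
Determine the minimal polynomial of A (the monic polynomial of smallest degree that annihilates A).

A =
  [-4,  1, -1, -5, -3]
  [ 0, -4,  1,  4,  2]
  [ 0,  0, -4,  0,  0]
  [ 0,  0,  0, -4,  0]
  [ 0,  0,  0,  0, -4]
x^3 + 12*x^2 + 48*x + 64

The characteristic polynomial is χ_A(x) = (x + 4)^5, so the eigenvalues are known. The minimal polynomial is
  m_A(x) = Π_λ (x − λ)^{k_λ}
where k_λ is the size of the *largest* Jordan block for λ (equivalently, the smallest k with (A − λI)^k v = 0 for every generalised eigenvector v of λ).

  λ = -4: largest Jordan block has size 3, contributing (x + 4)^3

So m_A(x) = (x + 4)^3 = x^3 + 12*x^2 + 48*x + 64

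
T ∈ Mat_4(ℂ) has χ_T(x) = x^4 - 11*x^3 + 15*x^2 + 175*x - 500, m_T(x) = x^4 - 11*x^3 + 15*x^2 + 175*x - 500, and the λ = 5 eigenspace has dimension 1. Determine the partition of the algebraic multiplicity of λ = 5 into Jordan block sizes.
Block sizes for λ = 5: [3]

Step 1 — from the characteristic polynomial, algebraic multiplicity of λ = 5 is 3. From dim ker(T − (5)·I) = 1, there are exactly 1 Jordan blocks for λ = 5.
Step 2 — from the minimal polynomial, the factor (x − 5)^3 tells us the largest block for λ = 5 has size 3.
Step 3 — with total size 3, 1 blocks, and largest block 3, the block sizes (in nonincreasing order) are [3].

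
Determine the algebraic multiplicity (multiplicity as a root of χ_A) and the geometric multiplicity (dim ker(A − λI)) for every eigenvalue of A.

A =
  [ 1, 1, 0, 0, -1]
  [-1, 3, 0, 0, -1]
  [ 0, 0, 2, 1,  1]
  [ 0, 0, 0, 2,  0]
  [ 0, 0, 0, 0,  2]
λ = 2: alg = 5, geom = 3

Step 1 — factor the characteristic polynomial to read off the algebraic multiplicities:
  χ_A(x) = (x - 2)^5

Step 2 — compute geometric multiplicities via the rank-nullity identity g(λ) = n − rank(A − λI):
  rank(A − (2)·I) = 2, so dim ker(A − (2)·I) = n − 2 = 3

Summary:
  λ = 2: algebraic multiplicity = 5, geometric multiplicity = 3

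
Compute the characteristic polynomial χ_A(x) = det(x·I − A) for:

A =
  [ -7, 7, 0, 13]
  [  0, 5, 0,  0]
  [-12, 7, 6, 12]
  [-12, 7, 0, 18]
x^4 - 22*x^3 + 181*x^2 - 660*x + 900

Expanding det(x·I − A) (e.g. by cofactor expansion or by noting that A is similar to its Jordan form J, which has the same characteristic polynomial as A) gives
  χ_A(x) = x^4 - 22*x^3 + 181*x^2 - 660*x + 900
which factors as (x - 6)^2*(x - 5)^2. The eigenvalues (with algebraic multiplicities) are λ = 5 with multiplicity 2, λ = 6 with multiplicity 2.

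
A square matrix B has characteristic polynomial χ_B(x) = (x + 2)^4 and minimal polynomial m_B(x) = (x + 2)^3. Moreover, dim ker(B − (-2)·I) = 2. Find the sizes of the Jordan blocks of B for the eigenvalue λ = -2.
Block sizes for λ = -2: [3, 1]

Step 1 — from the characteristic polynomial, algebraic multiplicity of λ = -2 is 4. From dim ker(B − (-2)·I) = 2, there are exactly 2 Jordan blocks for λ = -2.
Step 2 — from the minimal polynomial, the factor (x + 2)^3 tells us the largest block for λ = -2 has size 3.
Step 3 — with total size 4, 2 blocks, and largest block 3, the block sizes (in nonincreasing order) are [3, 1].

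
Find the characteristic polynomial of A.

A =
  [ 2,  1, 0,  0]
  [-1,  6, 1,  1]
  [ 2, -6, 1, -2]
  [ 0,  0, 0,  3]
x^4 - 12*x^3 + 54*x^2 - 108*x + 81

Expanding det(x·I − A) (e.g. by cofactor expansion or by noting that A is similar to its Jordan form J, which has the same characteristic polynomial as A) gives
  χ_A(x) = x^4 - 12*x^3 + 54*x^2 - 108*x + 81
which factors as (x - 3)^4. The eigenvalues (with algebraic multiplicities) are λ = 3 with multiplicity 4.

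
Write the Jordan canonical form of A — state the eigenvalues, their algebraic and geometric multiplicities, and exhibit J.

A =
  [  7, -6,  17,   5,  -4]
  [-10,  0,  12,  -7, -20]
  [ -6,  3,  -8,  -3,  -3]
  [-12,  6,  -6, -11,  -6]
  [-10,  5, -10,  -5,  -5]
J_2(-5) ⊕ J_1(-5) ⊕ J_1(-2) ⊕ J_1(0)

The characteristic polynomial is
  det(x·I − A) = x^5 + 17*x^4 + 105*x^3 + 275*x^2 + 250*x = x*(x + 2)*(x + 5)^3

Eigenvalues and multiplicities (the geometric multiplicity of λ is n − rank(A − λI), which equals the number of Jordan blocks for λ):
  λ = -5: algebraic multiplicity = 3, geometric multiplicity = 2
  λ = -2: algebraic multiplicity = 1, geometric multiplicity = 1
  λ = 0: algebraic multiplicity = 1, geometric multiplicity = 1

Determining the block sizes for each eigenvalue:
  λ = -5: 2 blocks summing to 3 forces exactly one block of size 2 and the rest size 1 → block sizes [2, 1]
  λ = -2: one block (gm = 1), so the single block has size am = 1 → block sizes [1]
  λ = 0: one block (gm = 1), so the single block has size am = 1 → block sizes [1]

Assembling the blocks gives a Jordan form
J =
  [-5,  1,  0,  0, 0]
  [ 0, -5,  0,  0, 0]
  [ 0,  0, -5,  0, 0]
  [ 0,  0,  0, -2, 0]
  [ 0,  0,  0,  0, 0]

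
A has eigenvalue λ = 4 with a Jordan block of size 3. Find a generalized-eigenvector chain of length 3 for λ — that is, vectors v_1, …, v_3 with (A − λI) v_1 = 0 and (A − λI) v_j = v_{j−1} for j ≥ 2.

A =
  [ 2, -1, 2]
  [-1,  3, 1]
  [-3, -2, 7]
A Jordan chain for λ = 4 of length 3:
v_1 = (-1, 0, -1)ᵀ
v_2 = (-2, -1, -3)ᵀ
v_3 = (1, 0, 0)ᵀ

Let N = A − (4)·I. We want v_3 with N^3 v_3 = 0 but N^2 v_3 ≠ 0; then v_{j-1} := N · v_j for j = 3, …, 2.

Pick v_3 = (1, 0, 0)ᵀ.
Then v_2 = N · v_3 = (-2, -1, -3)ᵀ.
Then v_1 = N · v_2 = (-1, 0, -1)ᵀ.

Sanity check: (A − (4)·I) v_1 = (0, 0, 0)ᵀ = 0. ✓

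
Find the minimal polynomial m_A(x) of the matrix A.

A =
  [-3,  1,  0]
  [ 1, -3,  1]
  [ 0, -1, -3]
x^3 + 9*x^2 + 27*x + 27

The characteristic polynomial is χ_A(x) = (x + 3)^3, so the eigenvalues are known. The minimal polynomial is
  m_A(x) = Π_λ (x − λ)^{k_λ}
where k_λ is the size of the *largest* Jordan block for λ (equivalently, the smallest k with (A − λI)^k v = 0 for every generalised eigenvector v of λ).

  λ = -3: largest Jordan block has size 3, contributing (x + 3)^3

So m_A(x) = (x + 3)^3 = x^3 + 9*x^2 + 27*x + 27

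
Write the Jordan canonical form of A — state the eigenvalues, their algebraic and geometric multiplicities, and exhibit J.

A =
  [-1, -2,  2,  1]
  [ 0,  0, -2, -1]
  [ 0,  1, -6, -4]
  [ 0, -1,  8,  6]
J_3(-1) ⊕ J_1(2)

The characteristic polynomial is
  det(x·I − A) = x^4 + x^3 - 3*x^2 - 5*x - 2 = (x - 2)*(x + 1)^3

Eigenvalues and multiplicities (the geometric multiplicity of λ is n − rank(A − λI), which equals the number of Jordan blocks for λ):
  λ = -1: algebraic multiplicity = 3, geometric multiplicity = 1
  λ = 2: algebraic multiplicity = 1, geometric multiplicity = 1

Determining the block sizes for each eigenvalue:
  λ = -1: one block (gm = 1), so the single block has size am = 3 → block sizes [3]
  λ = 2: one block (gm = 1), so the single block has size am = 1 → block sizes [1]

Assembling the blocks gives a Jordan form
J =
  [-1,  1,  0, 0]
  [ 0, -1,  1, 0]
  [ 0,  0, -1, 0]
  [ 0,  0,  0, 2]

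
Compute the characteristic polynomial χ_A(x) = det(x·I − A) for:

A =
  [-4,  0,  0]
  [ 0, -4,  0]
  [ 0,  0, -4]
x^3 + 12*x^2 + 48*x + 64

Expanding det(x·I − A) (e.g. by cofactor expansion or by noting that A is similar to its Jordan form J, which has the same characteristic polynomial as A) gives
  χ_A(x) = x^3 + 12*x^2 + 48*x + 64
which factors as (x + 4)^3. The eigenvalues (with algebraic multiplicities) are λ = -4 with multiplicity 3.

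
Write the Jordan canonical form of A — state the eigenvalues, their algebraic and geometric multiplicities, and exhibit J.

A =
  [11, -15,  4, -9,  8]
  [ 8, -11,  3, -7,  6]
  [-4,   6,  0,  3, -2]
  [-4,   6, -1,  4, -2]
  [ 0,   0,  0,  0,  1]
J_2(1) ⊕ J_2(1) ⊕ J_1(1)

The characteristic polynomial is
  det(x·I − A) = x^5 - 5*x^4 + 10*x^3 - 10*x^2 + 5*x - 1 = (x - 1)^5

Eigenvalues and multiplicities (the geometric multiplicity of λ is n − rank(A − λI), which equals the number of Jordan blocks for λ):
  λ = 1: algebraic multiplicity = 5, geometric multiplicity = 3

Determining the block sizes for each eigenvalue:
  λ = 1: with am = 5 and gm = 3, the partition is not yet determined (e.g. several partitions of 5 into 3 parts exist). Let N = A − (1)·I. Computing rank(N^1) = 2, rank(N^2) = 0; the number of blocks of size ≥ j is rank(N^{j−1}) − rank(N^j), giving [3, 2]. So we have 2 block(s) of size 2, 1 block(s) of size 1 → block sizes [2, 2, 1]

Assembling the blocks gives a Jordan form
J =
  [1, 1, 0, 0, 0]
  [0, 1, 0, 0, 0]
  [0, 0, 1, 1, 0]
  [0, 0, 0, 1, 0]
  [0, 0, 0, 0, 1]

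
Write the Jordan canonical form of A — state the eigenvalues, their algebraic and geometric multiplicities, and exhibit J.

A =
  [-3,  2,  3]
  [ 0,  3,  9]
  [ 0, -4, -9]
J_2(-3) ⊕ J_1(-3)

The characteristic polynomial is
  det(x·I − A) = x^3 + 9*x^2 + 27*x + 27 = (x + 3)^3

Eigenvalues and multiplicities (the geometric multiplicity of λ is n − rank(A − λI), which equals the number of Jordan blocks for λ):
  λ = -3: algebraic multiplicity = 3, geometric multiplicity = 2

Determining the block sizes for each eigenvalue:
  λ = -3: 2 blocks summing to 3 forces exactly one block of size 2 and the rest size 1 → block sizes [2, 1]

Assembling the blocks gives a Jordan form
J =
  [-3,  1,  0]
  [ 0, -3,  0]
  [ 0,  0, -3]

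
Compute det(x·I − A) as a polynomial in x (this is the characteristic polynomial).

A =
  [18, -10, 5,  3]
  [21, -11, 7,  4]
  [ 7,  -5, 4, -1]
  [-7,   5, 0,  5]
x^4 - 16*x^3 + 96*x^2 - 256*x + 256

Expanding det(x·I − A) (e.g. by cofactor expansion or by noting that A is similar to its Jordan form J, which has the same characteristic polynomial as A) gives
  χ_A(x) = x^4 - 16*x^3 + 96*x^2 - 256*x + 256
which factors as (x - 4)^4. The eigenvalues (with algebraic multiplicities) are λ = 4 with multiplicity 4.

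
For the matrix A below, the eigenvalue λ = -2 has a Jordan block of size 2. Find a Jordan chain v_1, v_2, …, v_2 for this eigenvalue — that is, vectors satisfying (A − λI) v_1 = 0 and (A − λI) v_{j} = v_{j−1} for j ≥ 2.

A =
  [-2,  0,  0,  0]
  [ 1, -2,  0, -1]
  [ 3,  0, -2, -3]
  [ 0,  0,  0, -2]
A Jordan chain for λ = -2 of length 2:
v_1 = (0, 1, 3, 0)ᵀ
v_2 = (1, 0, 0, 0)ᵀ

Let N = A − (-2)·I. We want v_2 with N^2 v_2 = 0 but N^1 v_2 ≠ 0; then v_{j-1} := N · v_j for j = 2, …, 2.

Pick v_2 = (1, 0, 0, 0)ᵀ.
Then v_1 = N · v_2 = (0, 1, 3, 0)ᵀ.

Sanity check: (A − (-2)·I) v_1 = (0, 0, 0, 0)ᵀ = 0. ✓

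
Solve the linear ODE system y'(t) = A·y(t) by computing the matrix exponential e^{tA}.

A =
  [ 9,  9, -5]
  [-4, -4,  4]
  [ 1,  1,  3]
e^{tA} =
  [t*exp(4*t) + 2*exp(4*t) - 1, t*exp(4*t) + 2*exp(4*t) - 2, -t*exp(4*t) - exp(4*t) + 1]
  [1 - exp(4*t), 2 - exp(4*t), exp(4*t) - 1]
  [t*exp(4*t), t*exp(4*t), -t*exp(4*t) + exp(4*t)]

Strategy: write A = P · J · P⁻¹ where J is a Jordan canonical form, so e^{tA} = P · e^{tJ} · P⁻¹, and e^{tJ} can be computed block-by-block.

A has Jordan form
J =
  [0, 0, 0]
  [0, 4, 1]
  [0, 0, 4]
(up to reordering of blocks).

Per-block formulas:
  For a 1×1 block at λ = 0: exp(t · [0]) = [e^(0t)].
  For a 2×2 Jordan block J_2(4): exp(t · J_2(4)) = e^(4t)·(I + t·N), where N is the 2×2 nilpotent shift.

After assembling e^{tJ} and conjugating by P, we get:

e^{tA} =
  [t*exp(4*t) + 2*exp(4*t) - 1, t*exp(4*t) + 2*exp(4*t) - 2, -t*exp(4*t) - exp(4*t) + 1]
  [1 - exp(4*t), 2 - exp(4*t), exp(4*t) - 1]
  [t*exp(4*t), t*exp(4*t), -t*exp(4*t) + exp(4*t)]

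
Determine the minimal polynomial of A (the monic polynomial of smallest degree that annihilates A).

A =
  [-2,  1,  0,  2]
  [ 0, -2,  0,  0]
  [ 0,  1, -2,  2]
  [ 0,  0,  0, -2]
x^2 + 4*x + 4

The characteristic polynomial is χ_A(x) = (x + 2)^4, so the eigenvalues are known. The minimal polynomial is
  m_A(x) = Π_λ (x − λ)^{k_λ}
where k_λ is the size of the *largest* Jordan block for λ (equivalently, the smallest k with (A − λI)^k v = 0 for every generalised eigenvector v of λ).

  λ = -2: largest Jordan block has size 2, contributing (x + 2)^2

So m_A(x) = (x + 2)^2 = x^2 + 4*x + 4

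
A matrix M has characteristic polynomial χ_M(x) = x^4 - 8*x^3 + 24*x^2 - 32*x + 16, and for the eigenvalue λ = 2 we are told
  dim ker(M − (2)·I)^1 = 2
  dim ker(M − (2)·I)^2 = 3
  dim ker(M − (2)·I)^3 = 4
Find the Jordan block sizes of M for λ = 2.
Block sizes for λ = 2: [3, 1]

From the dimensions of kernels of powers, the number of Jordan blocks of size at least j is d_j − d_{j−1} where d_j = dim ker(N^j) (with d_0 = 0). Computing the differences gives [2, 1, 1].
The number of blocks of size exactly k is (#blocks of size ≥ k) − (#blocks of size ≥ k + 1), so the partition is: 1 block(s) of size 1, 1 block(s) of size 3.
In nonincreasing order the block sizes are [3, 1].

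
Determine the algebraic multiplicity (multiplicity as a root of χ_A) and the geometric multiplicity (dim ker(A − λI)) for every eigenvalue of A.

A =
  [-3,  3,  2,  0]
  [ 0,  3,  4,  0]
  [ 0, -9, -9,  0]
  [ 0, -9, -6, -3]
λ = -3: alg = 4, geom = 3

Step 1 — factor the characteristic polynomial to read off the algebraic multiplicities:
  χ_A(x) = (x + 3)^4

Step 2 — compute geometric multiplicities via the rank-nullity identity g(λ) = n − rank(A − λI):
  rank(A − (-3)·I) = 1, so dim ker(A − (-3)·I) = n − 1 = 3

Summary:
  λ = -3: algebraic multiplicity = 4, geometric multiplicity = 3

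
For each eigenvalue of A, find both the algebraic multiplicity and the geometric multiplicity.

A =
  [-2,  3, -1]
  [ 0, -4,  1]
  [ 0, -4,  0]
λ = -2: alg = 3, geom = 1

Step 1 — factor the characteristic polynomial to read off the algebraic multiplicities:
  χ_A(x) = (x + 2)^3

Step 2 — compute geometric multiplicities via the rank-nullity identity g(λ) = n − rank(A − λI):
  rank(A − (-2)·I) = 2, so dim ker(A − (-2)·I) = n − 2 = 1

Summary:
  λ = -2: algebraic multiplicity = 3, geometric multiplicity = 1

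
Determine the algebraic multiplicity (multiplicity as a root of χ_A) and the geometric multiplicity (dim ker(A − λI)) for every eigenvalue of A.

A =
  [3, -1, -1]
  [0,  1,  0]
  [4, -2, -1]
λ = 1: alg = 3, geom = 2

Step 1 — factor the characteristic polynomial to read off the algebraic multiplicities:
  χ_A(x) = (x - 1)^3

Step 2 — compute geometric multiplicities via the rank-nullity identity g(λ) = n − rank(A − λI):
  rank(A − (1)·I) = 1, so dim ker(A − (1)·I) = n − 1 = 2

Summary:
  λ = 1: algebraic multiplicity = 3, geometric multiplicity = 2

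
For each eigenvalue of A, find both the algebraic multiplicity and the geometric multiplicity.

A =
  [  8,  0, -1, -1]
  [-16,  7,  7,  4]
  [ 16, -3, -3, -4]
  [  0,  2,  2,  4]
λ = 4: alg = 4, geom = 2

Step 1 — factor the characteristic polynomial to read off the algebraic multiplicities:
  χ_A(x) = (x - 4)^4

Step 2 — compute geometric multiplicities via the rank-nullity identity g(λ) = n − rank(A − λI):
  rank(A − (4)·I) = 2, so dim ker(A − (4)·I) = n − 2 = 2

Summary:
  λ = 4: algebraic multiplicity = 4, geometric multiplicity = 2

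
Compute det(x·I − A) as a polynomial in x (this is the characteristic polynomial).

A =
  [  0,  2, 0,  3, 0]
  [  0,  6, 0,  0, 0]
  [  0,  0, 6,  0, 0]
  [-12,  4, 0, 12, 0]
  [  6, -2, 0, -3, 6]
x^5 - 30*x^4 + 360*x^3 - 2160*x^2 + 6480*x - 7776

Expanding det(x·I − A) (e.g. by cofactor expansion or by noting that A is similar to its Jordan form J, which has the same characteristic polynomial as A) gives
  χ_A(x) = x^5 - 30*x^4 + 360*x^3 - 2160*x^2 + 6480*x - 7776
which factors as (x - 6)^5. The eigenvalues (with algebraic multiplicities) are λ = 6 with multiplicity 5.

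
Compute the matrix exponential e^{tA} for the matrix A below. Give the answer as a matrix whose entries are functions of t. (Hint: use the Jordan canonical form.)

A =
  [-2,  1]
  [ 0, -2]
e^{tA} =
  [exp(-2*t), t*exp(-2*t)]
  [0, exp(-2*t)]

Strategy: write A = P · J · P⁻¹ where J is a Jordan canonical form, so e^{tA} = P · e^{tJ} · P⁻¹, and e^{tJ} can be computed block-by-block.

A has Jordan form
J =
  [-2,  1]
  [ 0, -2]
(up to reordering of blocks).

Per-block formulas:
  For a 2×2 Jordan block J_2(-2): exp(t · J_2(-2)) = e^(-2t)·(I + t·N), where N is the 2×2 nilpotent shift.

After assembling e^{tJ} and conjugating by P, we get:

e^{tA} =
  [exp(-2*t), t*exp(-2*t)]
  [0, exp(-2*t)]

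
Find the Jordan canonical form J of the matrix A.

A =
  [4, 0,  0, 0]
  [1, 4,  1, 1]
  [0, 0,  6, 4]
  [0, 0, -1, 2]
J_3(4) ⊕ J_1(4)

The characteristic polynomial is
  det(x·I − A) = x^4 - 16*x^3 + 96*x^2 - 256*x + 256 = (x - 4)^4

Eigenvalues and multiplicities (the geometric multiplicity of λ is n − rank(A − λI), which equals the number of Jordan blocks for λ):
  λ = 4: algebraic multiplicity = 4, geometric multiplicity = 2

Determining the block sizes for each eigenvalue:
  λ = 4: with am = 4 and gm = 2, the partition is not yet determined (e.g. several partitions of 4 into 2 parts exist). Let N = A − (4)·I. Computing rank(N^1) = 2, rank(N^2) = 1, rank(N^3) = 0; the number of blocks of size ≥ j is rank(N^{j−1}) − rank(N^j), giving [2, 1, 1]. So we have 1 block(s) of size 3, 1 block(s) of size 1 → block sizes [3, 1]

Assembling the blocks gives a Jordan form
J =
  [4, 1, 0, 0]
  [0, 4, 1, 0]
  [0, 0, 4, 0]
  [0, 0, 0, 4]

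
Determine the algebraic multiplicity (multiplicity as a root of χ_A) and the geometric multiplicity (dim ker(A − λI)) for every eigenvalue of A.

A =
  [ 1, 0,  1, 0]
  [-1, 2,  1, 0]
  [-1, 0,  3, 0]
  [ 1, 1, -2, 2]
λ = 2: alg = 4, geom = 2

Step 1 — factor the characteristic polynomial to read off the algebraic multiplicities:
  χ_A(x) = (x - 2)^4

Step 2 — compute geometric multiplicities via the rank-nullity identity g(λ) = n − rank(A − λI):
  rank(A − (2)·I) = 2, so dim ker(A − (2)·I) = n − 2 = 2

Summary:
  λ = 2: algebraic multiplicity = 4, geometric multiplicity = 2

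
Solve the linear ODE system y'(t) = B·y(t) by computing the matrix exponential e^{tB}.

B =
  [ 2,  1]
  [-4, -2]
e^{tB} =
  [2*t + 1, t]
  [-4*t, 1 - 2*t]

Strategy: write B = P · J · P⁻¹ where J is a Jordan canonical form, so e^{tB} = P · e^{tJ} · P⁻¹, and e^{tJ} can be computed block-by-block.

B has Jordan form
J =
  [0, 1]
  [0, 0]
(up to reordering of blocks).

Per-block formulas:
  For a 2×2 Jordan block J_2(0): exp(t · J_2(0)) = e^(0t)·(I + t·N), where N is the 2×2 nilpotent shift.

After assembling e^{tJ} and conjugating by P, we get:

e^{tB} =
  [2*t + 1, t]
  [-4*t, 1 - 2*t]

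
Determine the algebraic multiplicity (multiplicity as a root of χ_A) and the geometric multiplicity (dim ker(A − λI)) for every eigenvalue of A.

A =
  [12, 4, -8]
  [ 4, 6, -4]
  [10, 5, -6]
λ = 4: alg = 3, geom = 2

Step 1 — factor the characteristic polynomial to read off the algebraic multiplicities:
  χ_A(x) = (x - 4)^3

Step 2 — compute geometric multiplicities via the rank-nullity identity g(λ) = n − rank(A − λI):
  rank(A − (4)·I) = 1, so dim ker(A − (4)·I) = n − 1 = 2

Summary:
  λ = 4: algebraic multiplicity = 3, geometric multiplicity = 2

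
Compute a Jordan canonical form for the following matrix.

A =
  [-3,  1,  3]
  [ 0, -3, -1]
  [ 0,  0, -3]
J_3(-3)

The characteristic polynomial is
  det(x·I − A) = x^3 + 9*x^2 + 27*x + 27 = (x + 3)^3

Eigenvalues and multiplicities (the geometric multiplicity of λ is n − rank(A − λI), which equals the number of Jordan blocks for λ):
  λ = -3: algebraic multiplicity = 3, geometric multiplicity = 1

Determining the block sizes for each eigenvalue:
  λ = -3: one block (gm = 1), so the single block has size am = 3 → block sizes [3]

Assembling the blocks gives a Jordan form
J =
  [-3,  1,  0]
  [ 0, -3,  1]
  [ 0,  0, -3]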